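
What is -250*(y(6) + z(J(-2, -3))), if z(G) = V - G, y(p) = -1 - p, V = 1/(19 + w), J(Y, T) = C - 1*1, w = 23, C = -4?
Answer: 10375/21 ≈ 494.05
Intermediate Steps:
J(Y, T) = -5 (J(Y, T) = -4 - 1*1 = -4 - 1 = -5)
V = 1/42 (V = 1/(19 + 23) = 1/42 ≈ 0.023810)
z(G) = 1/42 - G
-250*(y(6) + z(J(-2, -3))) = -250*((-1 - 1*6) + (1/42 - 1*(-5))) = -250*((-1 - 6) + (1/42 + 5)) = -250*(-7 + 211/42) = -250*(-83/42) = 10375/21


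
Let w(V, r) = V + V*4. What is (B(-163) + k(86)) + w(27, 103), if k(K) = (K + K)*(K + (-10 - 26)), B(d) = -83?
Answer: 8652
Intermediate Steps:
w(V, r) = 5*V (w(V, r) = V + 4*V = 5*V)
k(K) = 2*K*(-36 + K) (k(K) = (2*K)*(K - 36) = (2*K)*(-36 + K) = 2*K*(-36 + K))
(B(-163) + k(86)) + w(27, 103) = (-83 + 2*86*(-36 + 86)) + 5*27 = (-83 + 2*86*50) + 135 = (-83 + 8600) + 135 = 8517 + 135 = 8652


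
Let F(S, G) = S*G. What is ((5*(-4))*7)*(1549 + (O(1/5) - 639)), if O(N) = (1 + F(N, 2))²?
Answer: -638372/5 ≈ -1.2767e+5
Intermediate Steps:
F(S, G) = G*S
O(N) = (1 + 2*N)²
((5*(-4))*7)*(1549 + (O(1/5) - 639)) = ((5*(-4))*7)*(1549 + ((1 + 2/5)² - 639)) = (-20*7)*(1549 + ((1 + 2*(⅕))² - 639)) = -140*(1549 + ((1 + ⅖)² - 639)) = -140*(1549 + ((7/5)² - 639)) = -140*(1549 + (49/25 - 639)) = -140*(1549 - 15926/25) = -140*22799/25 = -638372/5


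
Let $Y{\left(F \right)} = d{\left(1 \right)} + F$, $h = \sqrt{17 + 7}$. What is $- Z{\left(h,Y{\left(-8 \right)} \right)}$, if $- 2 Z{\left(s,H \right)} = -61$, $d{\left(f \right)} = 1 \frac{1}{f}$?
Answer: $- \frac{61}{2} \approx -30.5$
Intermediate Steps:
$d{\left(f \right)} = \frac{1}{f}$
$h = 2 \sqrt{6}$ ($h = \sqrt{24} = 2 \sqrt{6} \approx 4.899$)
$Y{\left(F \right)} = 1 + F$ ($Y{\left(F \right)} = 1^{-1} + F = 1 + F$)
$Z{\left(s,H \right)} = \frac{61}{2}$ ($Z{\left(s,H \right)} = \left(- \frac{1}{2}\right) \left(-61\right) = \frac{61}{2}$)
$- Z{\left(h,Y{\left(-8 \right)} \right)} = \left(-1\right) \frac{61}{2} = - \frac{61}{2}$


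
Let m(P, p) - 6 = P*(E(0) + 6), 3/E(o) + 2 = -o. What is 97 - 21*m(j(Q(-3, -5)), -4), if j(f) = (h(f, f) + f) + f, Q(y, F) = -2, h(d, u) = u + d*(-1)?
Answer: 349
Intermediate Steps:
h(d, u) = u - d
E(o) = 3/(-2 - o)
j(f) = 2*f (j(f) = ((f - f) + f) + f = (0 + f) + f = f + f = 2*f)
m(P, p) = 6 + 9*P/2 (m(P, p) = 6 + P*(-3/(2 + 0) + 6) = 6 + P*(-3/2 + 6) = 6 + P*(9/2) = 6 + 9*P/2)
97 - 21*m(j(Q(-3, -5)), -4) = 97 - 21*(6 + 9*(2*(-2))/2) = 97 - 21*(6 + (9/2)*(-4)) = 97 - 21*(6 - 18) = 97 - 21*(-12) = 97 + 252 = 349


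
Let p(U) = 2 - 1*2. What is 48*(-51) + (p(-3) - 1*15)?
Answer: -2463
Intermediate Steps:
p(U) = 0 (p(U) = 2 - 2 = 0)
48*(-51) + (p(-3) - 1*15) = 48*(-51) + (0 - 1*15) = -2448 + (0 - 15) = -2448 - 15 = -2463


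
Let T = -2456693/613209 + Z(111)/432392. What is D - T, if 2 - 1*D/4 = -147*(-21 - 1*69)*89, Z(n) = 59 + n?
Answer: -624402897798743545/132573332964 ≈ -4.7099e+6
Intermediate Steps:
D = -4709872 (D = 8 - 4*(-147*(-21 - 1*69))*89 = 8 - 4*(-147*(-21 - 69))*89 = 8 - 4*(-147*(-90))*89 = 8 - 52920*89 = 8 - 4*1177470 = 8 - 4709880 = -4709872)
T = -531075077063/132573332964 (T = -2456693/613209 + (59 + 111)/432392 = -2456693*1/613209 + 170*(1/432392) = -2456693/613209 + 85/216196 = -531075077063/132573332964 ≈ -4.0059)
D - T = -4709872 - 1*(-531075077063/132573332964) = -4709872 + 531075077063/132573332964 = -624402897798743545/132573332964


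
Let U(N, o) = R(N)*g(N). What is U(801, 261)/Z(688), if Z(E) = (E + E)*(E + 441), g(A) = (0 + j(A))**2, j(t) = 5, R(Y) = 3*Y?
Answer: 60075/1553504 ≈ 0.038671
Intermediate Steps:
g(A) = 25 (g(A) = (0 + 5)**2 = 5**2 = 25)
Z(E) = 2*E*(441 + E) (Z(E) = (2*E)*(441 + E) = 2*E*(441 + E))
U(N, o) = 75*N (U(N, o) = (3*N)*25 = 75*N)
U(801, 261)/Z(688) = (75*801)/((2*688*(441 + 688))) = 60075/((2*688*1129)) = 60075/1553504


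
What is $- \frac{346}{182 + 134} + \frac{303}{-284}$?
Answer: $- \frac{48503}{22436} \approx -2.1618$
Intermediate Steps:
$- \frac{346}{182 + 134} + \frac{303}{-284} = - \frac{346}{316} + 303 \left(- \frac{1}{284}\right) = \left(-346\right) \frac{1}{316} - \frac{303}{284} = - \frac{173}{158} - \frac{303}{284} = - \frac{48503}{22436}$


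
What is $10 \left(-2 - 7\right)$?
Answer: $-90$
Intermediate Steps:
$10 \left(-2 - 7\right) = 10 \left(-9\right) = -90$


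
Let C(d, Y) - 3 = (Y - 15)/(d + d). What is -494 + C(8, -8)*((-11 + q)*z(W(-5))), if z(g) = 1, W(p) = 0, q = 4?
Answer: -8079/16 ≈ -504.94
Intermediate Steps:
C(d, Y) = 3 + (-15 + Y)/(2*d) (C(d, Y) = 3 + (Y - 15)/(d + d) = 3 + (-15 + Y)/((2*d)) = 3 + (-15 + Y)*(1/(2*d)) = 3 + (-15 + Y)/(2*d))
-494 + C(8, -8)*((-11 + q)*z(W(-5))) = -494 + ((½)*(-15 - 8 + 6*8)/8)*((-11 + 4)*1) = -494 + ((½)*(⅛)*(-15 - 8 + 48))*(-7*1) = -494 + ((½)*(⅛)*25)*(-7) = -494 + (25/16)*(-7) = -494 - 175/16 = -8079/16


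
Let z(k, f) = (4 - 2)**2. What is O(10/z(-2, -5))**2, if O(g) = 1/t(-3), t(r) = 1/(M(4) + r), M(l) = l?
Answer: 1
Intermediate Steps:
z(k, f) = 4 (z(k, f) = 2**2 = 4)
t(r) = 1/(4 + r)
O(g) = 1 (O(g) = 1/(1/(4 - 3)) = 1/(1/1) = 1/1 = 1)
O(10/z(-2, -5))**2 = 1**2 = 1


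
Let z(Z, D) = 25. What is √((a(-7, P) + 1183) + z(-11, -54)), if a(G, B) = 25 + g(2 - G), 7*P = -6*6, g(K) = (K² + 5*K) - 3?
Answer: 2*√339 ≈ 36.824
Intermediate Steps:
g(K) = -3 + K² + 5*K
P = -36/7 (P = (-6*6)/7 = (⅐)*(-36) = -36/7 ≈ -5.1429)
a(G, B) = 32 + (2 - G)² - 5*G (a(G, B) = 25 + (-3 + (2 - G)² + 5*(2 - G)) = 25 + (-3 + (2 - G)² + (10 - 5*G)) = 25 + (7 + (2 - G)² - 5*G) = 32 + (2 - G)² - 5*G)
√((a(-7, P) + 1183) + z(-11, -54)) = √(((36 + (-7)² - 9*(-7)) + 1183) + 25) = √(((36 + 49 + 63) + 1183) + 25) = √((148 + 1183) + 25) = √(1331 + 25) = √1356 = 2*√339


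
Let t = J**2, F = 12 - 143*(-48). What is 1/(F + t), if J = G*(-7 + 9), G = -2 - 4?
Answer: 1/7020 ≈ 0.00014245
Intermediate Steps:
G = -6
J = -12 (J = -6*(-7 + 9) = -6*2 = -12)
F = 6876 (F = 12 + 6864 = 6876)
t = 144 (t = (-12)**2 = 144)
1/(F + t) = 1/(6876 + 144) = 1/7020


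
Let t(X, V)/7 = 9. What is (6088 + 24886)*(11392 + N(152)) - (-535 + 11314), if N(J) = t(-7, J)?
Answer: 354796391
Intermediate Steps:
t(X, V) = 63 (t(X, V) = 7*9 = 63)
N(J) = 63
(6088 + 24886)*(11392 + N(152)) - (-535 + 11314) = (6088 + 24886)*(11392 + 63) - (-535 + 11314) = 30974*11455 - 1*10779 = 354807170 - 10779 = 354796391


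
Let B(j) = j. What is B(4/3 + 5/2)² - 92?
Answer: -2783/36 ≈ -77.306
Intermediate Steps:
B(4/3 + 5/2)² - 92 = (4/3 + 5/2)² - 92 = (23/6)² - 92 = 529/36 - 92 = -2783/36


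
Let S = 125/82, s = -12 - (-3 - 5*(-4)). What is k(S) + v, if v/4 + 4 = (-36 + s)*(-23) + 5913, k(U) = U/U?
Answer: 29617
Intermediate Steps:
s = -29 (s = -12 - (-3 + 20) = -12 - 1*17 = -12 - 17 = -29)
S = 125/82 (S = 125*(1/82) = 125/82 ≈ 1.5244)
k(U) = 1
v = 29616 (v = -16 + 4*((-36 - 29)*(-23) + 5913) = -16 + 4*(-65*(-23) + 5913) = -16 + 4*(1495 + 5913) = -16 + 4*7408 = -16 + 29632 = 29616)
k(S) + v = 1 + 29616 = 29617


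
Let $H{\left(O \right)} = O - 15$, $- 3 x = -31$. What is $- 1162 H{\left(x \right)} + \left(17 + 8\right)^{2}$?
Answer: $\frac{18143}{3} \approx 6047.7$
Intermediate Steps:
$x = \frac{31}{3}$ ($x = \left(- \frac{1}{3}\right) \left(-31\right) = \frac{31}{3} \approx 10.333$)
$H{\left(O \right)} = -15 + O$ ($H{\left(O \right)} = O - 15 = -15 + O$)
$- 1162 H{\left(x \right)} + \left(17 + 8\right)^{2} = - 1162 \left(-15 + \frac{31}{3}\right) + \left(17 + 8\right)^{2} = \left(-1162\right) \left(- \frac{14}{3}\right) + 25^{2} = \frac{16268}{3} + 625 = \frac{18143}{3}$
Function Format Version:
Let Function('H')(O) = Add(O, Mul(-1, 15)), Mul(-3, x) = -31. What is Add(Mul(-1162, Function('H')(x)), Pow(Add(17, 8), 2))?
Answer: Rational(18143, 3) ≈ 6047.7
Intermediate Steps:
x = Rational(31, 3) (x = Mul(Rational(-1, 3), -31) = Rational(31, 3) ≈ 10.333)
Function('H')(O) = Add(-15, O) (Function('H')(O) = Add(O, -15) = Add(-15, O))
Add(Mul(-1162, Function('H')(x)), Pow(Add(17, 8), 2)) = Add(Mul(-1162, Add(-15, Rational(31, 3))), Pow(Add(17, 8), 2)) = Add(Mul(-1162, Rational(-14, 3)), Pow(25, 2)) = Add(Rational(16268, 3), 625) = Rational(18143, 3)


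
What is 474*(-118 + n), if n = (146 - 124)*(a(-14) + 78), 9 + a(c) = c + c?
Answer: 371616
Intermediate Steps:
a(c) = -9 + 2*c (a(c) = -9 + (c + c) = -9 + 2*c)
n = 902 (n = (146 - 124)*((-9 + 2*(-14)) + 78) = 22*((-9 - 28) + 78) = 22*(-37 + 78) = 22*41 = 902)
474*(-118 + n) = 474*(-118 + 902) = 474*784 = 371616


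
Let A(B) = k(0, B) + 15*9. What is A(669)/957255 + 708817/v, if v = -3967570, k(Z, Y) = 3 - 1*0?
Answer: -9039614569/50639682938 ≈ -0.17851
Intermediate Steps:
k(Z, Y) = 3 (k(Z, Y) = 3 + 0 = 3)
A(B) = 138 (A(B) = 3 + 15*9 = 3 + 135 = 138)
A(669)/957255 + 708817/v = 138/957255 + 708817/(-3967570) = 138*(1/957255) + 708817*(-1/3967570) = 46/319085 - 708817/3967570 = -9039614569/50639682938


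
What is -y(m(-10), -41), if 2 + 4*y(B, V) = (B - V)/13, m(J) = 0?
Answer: -15/52 ≈ -0.28846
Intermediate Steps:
y(B, V) = -½ - V/52 + B/52 (y(B, V) = -½ + ((B - V)/13)/4 = -½ + ((B - V)*(1/13))/4 = -½ + (-V/13 + B/13)/4 = -½ + (-V/52 + B/52) = -½ - V/52 + B/52)
-y(m(-10), -41) = -(-½ - 1/52*(-41) + (1/52)*0) = -(-½ + 41/52 + 0) = -1*15/52 = -15/52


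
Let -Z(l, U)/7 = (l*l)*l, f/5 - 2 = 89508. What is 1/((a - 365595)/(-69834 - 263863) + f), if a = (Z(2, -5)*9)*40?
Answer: 333697/149346478105 ≈ 2.2344e-6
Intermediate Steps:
f = 447550 (f = 10 + 5*89508 = 10 + 447540 = 447550)
Z(l, U) = -7*l³ (Z(l, U) = -7*l*l*l = -7*l²*l = -7*l³)
a = -20160 (a = (-7*2³*9)*40 = (-7*8*9)*40 = -56*9*40 = -504*40 = -20160)
1/((a - 365595)/(-69834 - 263863) + f) = 1/((-20160 - 365595)/(-69834 - 263863) + 447550) = 1/(-385755/(-333697) + 447550) = 1/(-385755*(-1/333697) + 447550) = 1/(385755/333697 + 447550) = 1/(149346478105/333697) = 333697/149346478105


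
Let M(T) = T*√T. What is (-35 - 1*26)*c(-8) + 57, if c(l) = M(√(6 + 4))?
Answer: 57 - 61*10^(¾) ≈ -286.03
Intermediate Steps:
M(T) = T^(3/2)
c(l) = 10^(¾) (c(l) = (√(6 + 4))^(3/2) = (√10)^(3/2) = 10^(¾))
(-35 - 1*26)*c(-8) + 57 = (-35 - 1*26)*10^(¾) + 57 = (-35 - 26)*10^(¾) + 57 = -61*10^(¾) + 57 = 57 - 61*10^(¾)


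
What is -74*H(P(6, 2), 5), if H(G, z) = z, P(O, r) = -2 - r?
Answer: -370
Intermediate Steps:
-74*H(P(6, 2), 5) = -74*5 = -370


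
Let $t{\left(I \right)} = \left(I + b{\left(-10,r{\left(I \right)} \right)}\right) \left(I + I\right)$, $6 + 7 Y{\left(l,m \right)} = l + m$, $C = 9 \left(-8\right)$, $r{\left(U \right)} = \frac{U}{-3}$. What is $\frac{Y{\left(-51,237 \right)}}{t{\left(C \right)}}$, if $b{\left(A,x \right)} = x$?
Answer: $\frac{5}{1344} \approx 0.0037202$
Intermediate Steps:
$r{\left(U \right)} = - \frac{U}{3}$ ($r{\left(U \right)} = U \left(- \frac{1}{3}\right) = - \frac{U}{3}$)
$C = -72$
$Y{\left(l,m \right)} = - \frac{6}{7} + \frac{l}{7} + \frac{m}{7}$ ($Y{\left(l,m \right)} = - \frac{6}{7} + \frac{l + m}{7} = - \frac{6}{7} + \left(\frac{l}{7} + \frac{m}{7}\right) = - \frac{6}{7} + \frac{l}{7} + \frac{m}{7}$)
$t{\left(I \right)} = \frac{4 I^{2}}{3}$ ($t{\left(I \right)} = \left(I - \frac{I}{3}\right) \left(I + I\right) = \frac{2 I}{3} \cdot 2 I = \frac{4 I^{2}}{3}$)
$\frac{Y{\left(-51,237 \right)}}{t{\left(C \right)}} = \frac{- \frac{6}{7} + \frac{1}{7} \left(-51\right) + \frac{1}{7} \cdot 237}{\frac{4}{3} \left(-72\right)^{2}} = \frac{- \frac{6}{7} - \frac{51}{7} + \frac{237}{7}}{\frac{4}{3} \cdot 5184} = \frac{180}{7 \cdot 6912} = \frac{180}{7} \cdot \frac{1}{6912} = \frac{5}{1344}$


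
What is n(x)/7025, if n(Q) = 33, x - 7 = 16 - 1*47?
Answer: 33/7025 ≈ 0.0046975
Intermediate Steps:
x = -24 (x = 7 + (16 - 1*47) = 7 + (16 - 47) = 7 - 31 = -24)
n(x)/7025 = 33/7025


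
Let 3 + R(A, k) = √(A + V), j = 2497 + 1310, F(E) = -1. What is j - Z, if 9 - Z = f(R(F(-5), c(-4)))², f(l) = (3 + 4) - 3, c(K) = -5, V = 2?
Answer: 3814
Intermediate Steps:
j = 3807
R(A, k) = -3 + √(2 + A) (R(A, k) = -3 + √(A + 2) = -3 + √(2 + A))
f(l) = 4 (f(l) = 7 - 3 = 4)
Z = -7 (Z = 9 - 1*4² = 9 - 1*16 = 9 - 16 = -7)
j - Z = 3807 - 1*(-7) = 3807 + 7 = 3814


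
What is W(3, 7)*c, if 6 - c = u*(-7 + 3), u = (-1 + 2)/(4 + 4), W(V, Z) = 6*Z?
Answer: 273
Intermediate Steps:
u = 1/8 ≈ 0.12500
c = 13/2 (c = 6 - (-7 + 3)/8 = 6 - (-4)/8 = 6 - 1*(-1/2) = 6 + 1/2 = 13/2 ≈ 6.5000)
W(3, 7)*c = (6*7)*(13/2) = 42*(13/2) = 273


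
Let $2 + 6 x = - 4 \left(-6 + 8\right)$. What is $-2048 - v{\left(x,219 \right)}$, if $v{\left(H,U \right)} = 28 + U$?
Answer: $-2295$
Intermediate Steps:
$x = - \frac{5}{3}$ ($x = - \frac{1}{3} + \frac{\left(-4\right) \left(-6 + 8\right)}{6} = - \frac{1}{3} + \frac{\left(-4\right) 2}{6} = - \frac{1}{3} + \frac{1}{6} \left(-8\right) = - \frac{1}{3} - \frac{4}{3} = - \frac{5}{3} \approx -1.6667$)
$-2048 - v{\left(x,219 \right)} = -2048 - \left(28 + 219\right) = -2048 - 247 = -2295$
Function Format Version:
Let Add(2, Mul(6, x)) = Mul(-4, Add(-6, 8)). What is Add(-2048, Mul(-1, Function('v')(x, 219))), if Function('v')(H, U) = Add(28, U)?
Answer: -2295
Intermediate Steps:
x = Rational(-5, 3) (x = Add(Rational(-1, 3), Mul(Rational(1, 6), Mul(-4, Add(-6, 8)))) = Add(Rational(-1, 3), Mul(Rational(1, 6), Mul(-4, 2))) = Add(Rational(-1, 3), Mul(Rational(1, 6), -8)) = Add(Rational(-1, 3), Rational(-4, 3)) = Rational(-5, 3) ≈ -1.6667)
Add(-2048, Mul(-1, Function('v')(x, 219))) = Add(-2048, Mul(-1, Add(28, 219))) = Add(-2048, Mul(-1, 247)) = Add(-2048, -247) = -2295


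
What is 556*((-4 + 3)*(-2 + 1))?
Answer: 556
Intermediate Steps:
556*((-4 + 3)*(-2 + 1)) = 556*(-1*(-1)) = 556*1 = 556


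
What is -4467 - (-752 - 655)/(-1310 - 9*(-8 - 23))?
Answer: -4606884/1031 ≈ -4468.4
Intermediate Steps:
-4467 - (-752 - 655)/(-1310 - 9*(-8 - 23)) = -4467 - (-1407)/(-1310 - 9*(-31)) = -4467 - (-1407)/(-1310 + 279) = -4467 - (-1407)/(-1031) = -4467 - (-1407)*(-1)/1031 = -4467 - 1*1407/1031 = -4467 - 1407/1031 = -4606884/1031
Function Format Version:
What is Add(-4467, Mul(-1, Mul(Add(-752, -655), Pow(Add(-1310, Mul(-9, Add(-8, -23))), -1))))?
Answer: Rational(-4606884, 1031) ≈ -4468.4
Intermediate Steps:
Add(-4467, Mul(-1, Mul(Add(-752, -655), Pow(Add(-1310, Mul(-9, Add(-8, -23))), -1)))) = Add(-4467, Mul(-1, Mul(-1407, Pow(Add(-1310, Mul(-9, -31)), -1)))) = Add(-4467, Mul(-1, Mul(-1407, Pow(Add(-1310, 279), -1)))) = Add(-4467, Mul(-1, Mul(-1407, Pow(-1031, -1)))) = Add(-4467, Mul(-1, Mul(-1407, Rational(-1, 1031)))) = Add(-4467, Mul(-1, Rational(1407, 1031))) = Add(-4467, Rational(-1407, 1031)) = Rational(-4606884, 1031)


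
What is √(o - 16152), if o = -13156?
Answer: 2*I*√7327 ≈ 171.2*I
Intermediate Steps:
√(o - 16152) = √(-13156 - 16152) = √(-29308) = 2*I*√7327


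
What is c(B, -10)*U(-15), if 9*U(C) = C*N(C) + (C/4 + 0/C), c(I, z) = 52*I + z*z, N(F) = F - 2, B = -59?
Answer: -248570/3 ≈ -82857.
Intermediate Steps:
N(F) = -2 + F
c(I, z) = z² + 52*I (c(I, z) = 52*I + z² = z² + 52*I)
U(C) = C/36 + C*(-2 + C)/9 (U(C) = (C*(-2 + C) + (C/4 + 0/C))/9 = (C*(-2 + C) + (C*(¼) + 0))/9 = (C*(-2 + C) + (C/4 + 0))/9 = (C*(-2 + C) + C/4)/9 = (C/4 + C*(-2 + C))/9 = C/36 + C*(-2 + C)/9)
c(B, -10)*U(-15) = ((-10)² + 52*(-59))*((1/36)*(-15)*(-7 + 4*(-15))) = (100 - 3068)*((1/36)*(-15)*(-7 - 60)) = -742*(-15)*(-67)/9 = -2968*335/12 = -248570/3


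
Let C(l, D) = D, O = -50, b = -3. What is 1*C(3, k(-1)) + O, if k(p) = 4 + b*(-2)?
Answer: -40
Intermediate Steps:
k(p) = 10 (k(p) = 4 - 3*(-2) = 4 + 6 = 10)
1*C(3, k(-1)) + O = 1*10 - 50 = 10 - 50 = -40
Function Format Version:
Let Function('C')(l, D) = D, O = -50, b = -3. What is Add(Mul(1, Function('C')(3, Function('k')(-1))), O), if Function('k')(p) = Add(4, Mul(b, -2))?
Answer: -40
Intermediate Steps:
Function('k')(p) = 10 (Function('k')(p) = Add(4, Mul(-3, -2)) = Add(4, 6) = 10)
Add(Mul(1, Function('C')(3, Function('k')(-1))), O) = Add(Mul(1, 10), -50) = Add(10, -50) = -40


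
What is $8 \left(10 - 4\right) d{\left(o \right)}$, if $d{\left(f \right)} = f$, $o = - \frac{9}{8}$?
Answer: $-54$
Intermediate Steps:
$o = - \frac{9}{8}$ ($o = \left(-9\right) \frac{1}{8} = - \frac{9}{8} \approx -1.125$)
$8 \left(10 - 4\right) d{\left(o \right)} = 8 \left(10 - 4\right) \left(- \frac{9}{8}\right) = 8 \cdot 6 \left(- \frac{9}{8}\right) = 48 \left(- \frac{9}{8}\right) = -54$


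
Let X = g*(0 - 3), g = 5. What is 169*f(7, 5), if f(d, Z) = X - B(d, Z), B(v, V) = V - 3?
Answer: -2873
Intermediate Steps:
B(v, V) = -3 + V
X = -15 (X = 5*(0 - 3) = 5*(-3) = -15)
f(d, Z) = -12 - Z (f(d, Z) = -15 - (-3 + Z) = -15 + (3 - Z) = -12 - Z)
169*f(7, 5) = 169*(-12 - 1*5) = 169*(-12 - 5) = 169*(-17) = -2873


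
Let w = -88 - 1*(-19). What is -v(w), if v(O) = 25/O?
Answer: 25/69 ≈ 0.36232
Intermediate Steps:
w = -69 (w = -88 + 19 = -69)
-v(w) = -25/(-69) = -25*(-1)/69 = -1*(-25/69) = 25/69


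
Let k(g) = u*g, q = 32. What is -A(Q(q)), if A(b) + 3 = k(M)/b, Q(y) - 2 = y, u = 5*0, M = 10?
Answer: 3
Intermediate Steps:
u = 0
Q(y) = 2 + y
k(g) = 0 (k(g) = 0*g = 0)
A(b) = -3 (A(b) = -3 + 0/b = -3 + 0 = -3)
-A(Q(q)) = -1*(-3) = 3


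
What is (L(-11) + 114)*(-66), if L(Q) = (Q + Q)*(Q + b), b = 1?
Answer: -22044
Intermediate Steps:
L(Q) = 2*Q*(1 + Q) (L(Q) = (Q + Q)*(Q + 1) = (2*Q)*(1 + Q) = 2*Q*(1 + Q))
(L(-11) + 114)*(-66) = (2*(-11)*(1 - 11) + 114)*(-66) = (2*(-11)*(-10) + 114)*(-66) = (220 + 114)*(-66) = 334*(-66) = -22044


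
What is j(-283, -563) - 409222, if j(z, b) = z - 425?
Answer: -409930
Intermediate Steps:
j(z, b) = -425 + z
j(-283, -563) - 409222 = (-425 - 283) - 409222 = -708 - 409222 = -409930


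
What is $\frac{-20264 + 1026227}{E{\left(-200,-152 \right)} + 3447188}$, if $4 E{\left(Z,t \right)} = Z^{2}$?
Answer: $\frac{47903}{164628} \approx 0.29098$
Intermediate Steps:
$E{\left(Z,t \right)} = \frac{Z^{2}}{4}$
$\frac{-20264 + 1026227}{E{\left(-200,-152 \right)} + 3447188} = \frac{-20264 + 1026227}{\frac{\left(-200\right)^{2}}{4} + 3447188} = \frac{1005963}{\frac{1}{4} \cdot 40000 + 3447188} = \frac{1005963}{10000 + 3447188} = \frac{1005963}{3457188} = 1005963 \cdot \frac{1}{3457188} = \frac{47903}{164628}$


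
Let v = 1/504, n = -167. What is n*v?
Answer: -167/504 ≈ -0.33135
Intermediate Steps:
v = 1/504 ≈ 0.0019841
n*v = -167*1/504 = -167/504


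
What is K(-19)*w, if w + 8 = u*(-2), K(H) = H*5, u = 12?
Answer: 3040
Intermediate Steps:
K(H) = 5*H
w = -32 (w = -8 + 12*(-2) = -8 - 24 = -32)
K(-19)*w = (5*(-19))*(-32) = -95*(-32) = 3040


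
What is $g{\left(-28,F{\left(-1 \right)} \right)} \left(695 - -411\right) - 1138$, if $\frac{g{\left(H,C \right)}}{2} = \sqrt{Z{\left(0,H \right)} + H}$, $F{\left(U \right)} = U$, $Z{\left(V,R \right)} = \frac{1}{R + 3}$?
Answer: $-1138 + \frac{2212 i \sqrt{701}}{5} \approx -1138.0 + 11713.0 i$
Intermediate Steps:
$Z{\left(V,R \right)} = \frac{1}{3 + R}$
$g{\left(H,C \right)} = 2 \sqrt{H + \frac{1}{3 + H}}$ ($g{\left(H,C \right)} = 2 \sqrt{\frac{1}{3 + H} + H} = 2 \sqrt{H + \frac{1}{3 + H}}$)
$g{\left(-28,F{\left(-1 \right)} \right)} \left(695 - -411\right) - 1138 = 2 \sqrt{\frac{1 - 28 \left(3 - 28\right)}{3 - 28}} \left(695 - -411\right) - 1138 = 2 \sqrt{\frac{1 - -700}{-25}} \left(695 + 411\right) - 1138 = 2 \sqrt{- \frac{1 + 700}{25}} \cdot 1106 - 1138 = 2 \sqrt{\left(- \frac{1}{25}\right) 701} \cdot 1106 - 1138 = 2 \sqrt{- \frac{701}{25}} \cdot 1106 - 1138 = 2 \frac{i \sqrt{701}}{5} \cdot 1106 - 1138 = \frac{2 i \sqrt{701}}{5} \cdot 1106 - 1138 = \frac{2212 i \sqrt{701}}{5} - 1138 = -1138 + \frac{2212 i \sqrt{701}}{5}$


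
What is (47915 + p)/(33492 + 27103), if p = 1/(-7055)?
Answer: 338040324/427497725 ≈ 0.79074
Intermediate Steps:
p = -1/7055 ≈ -0.00014174
(47915 + p)/(33492 + 27103) = (47915 - 1/7055)/(33492 + 27103) = (338040324/7055)/60595 = (338040324/7055)*(1/60595) = 338040324/427497725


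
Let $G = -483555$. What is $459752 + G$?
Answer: $-23803$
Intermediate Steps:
$459752 + G = 459752 - 483555 = -23803$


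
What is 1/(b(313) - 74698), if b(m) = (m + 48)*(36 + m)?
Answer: 1/51291 ≈ 1.9497e-5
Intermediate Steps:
b(m) = (36 + m)*(48 + m) (b(m) = (48 + m)*(36 + m) = (36 + m)*(48 + m))
1/(b(313) - 74698) = 1/((1728 + 313² + 84*313) - 74698) = 1/((1728 + 97969 + 26292) - 74698) = 1/(125989 - 74698) = 1/51291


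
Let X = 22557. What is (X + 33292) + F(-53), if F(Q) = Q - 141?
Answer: 55655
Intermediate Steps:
F(Q) = -141 + Q
(X + 33292) + F(-53) = (22557 + 33292) + (-141 - 53) = 55849 - 194 = 55655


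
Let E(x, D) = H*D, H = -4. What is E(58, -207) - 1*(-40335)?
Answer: 41163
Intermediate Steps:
E(x, D) = -4*D
E(58, -207) - 1*(-40335) = -4*(-207) - 1*(-40335) = 828 + 40335 = 41163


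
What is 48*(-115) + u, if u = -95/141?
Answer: -778415/141 ≈ -5520.7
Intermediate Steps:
u = -95/141 (u = -95*1/141 = -95/141 ≈ -0.67376)
48*(-115) + u = 48*(-115) - 95/141 = -5520 - 95/141 = -778415/141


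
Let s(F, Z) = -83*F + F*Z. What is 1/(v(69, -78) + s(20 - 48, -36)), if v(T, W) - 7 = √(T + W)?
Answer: 371/1238770 - I/3716310 ≈ 0.00029949 - 2.6908e-7*I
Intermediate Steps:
v(T, W) = 7 + √(T + W)
1/(v(69, -78) + s(20 - 48, -36)) = 1/((7 + √(69 - 78)) + (20 - 48)*(-83 - 36)) = 1/((7 + √(-9)) - 28*(-119)) = 1/((7 + 3*I) + 3332) = 1/(3339 + 3*I) = (3339 - 3*I)/11148930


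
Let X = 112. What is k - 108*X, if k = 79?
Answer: -12017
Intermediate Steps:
k - 108*X = 79 - 108*112 = 79 - 12096 = -12017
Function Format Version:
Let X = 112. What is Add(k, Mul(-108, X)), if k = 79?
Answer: -12017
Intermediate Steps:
Add(k, Mul(-108, X)) = Add(79, Mul(-108, 112)) = Add(79, -12096) = -12017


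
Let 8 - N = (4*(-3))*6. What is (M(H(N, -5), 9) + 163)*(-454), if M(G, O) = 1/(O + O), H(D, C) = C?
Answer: -666245/9 ≈ -74027.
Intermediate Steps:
N = 80 (N = 8 - 4*(-3)*6 = 8 - (-12)*6 = 8 - 1*(-72) = 8 + 72 = 80)
M(G, O) = 1/(2*O)
(M(H(N, -5), 9) + 163)*(-454) = ((½)/9 + 163)*(-454) = ((½)*(⅑) + 163)*(-454) = (1/18 + 163)*(-454) = (2935/18)*(-454) = -666245/9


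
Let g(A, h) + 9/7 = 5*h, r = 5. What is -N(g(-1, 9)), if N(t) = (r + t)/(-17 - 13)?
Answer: 341/210 ≈ 1.6238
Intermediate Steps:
g(A, h) = -9/7 + 5*h
N(t) = -1/6 - t/30 (N(t) = (5 + t)/(-17 - 13) = (5 + t)/(-30) = (5 + t)*(-1/30) = -1/6 - t/30)
-N(g(-1, 9)) = -(-1/6 - (-9/7 + 5*9)/30) = -(-1/6 - (-9/7 + 45)/30) = -(-1/6 - 1/30*306/7) = -(-1/6 - 51/35) = -1*(-341/210) = 341/210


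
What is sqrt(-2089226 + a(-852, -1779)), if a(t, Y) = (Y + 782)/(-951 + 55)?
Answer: I*sqrt(26207236986)/112 ≈ 1445.4*I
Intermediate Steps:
a(t, Y) = -391/448 - Y/896 (a(t, Y) = (782 + Y)/(-896) = (782 + Y)*(-1/896) = -391/448 - Y/896)
sqrt(-2089226 + a(-852, -1779)) = sqrt(-2089226 + (-391/448 - 1/896*(-1779))) = sqrt(-2089226 + (-391/448 + 1779/896)) = sqrt(-2089226 + 997/896) = sqrt(-1871945499/896) = I*sqrt(26207236986)/112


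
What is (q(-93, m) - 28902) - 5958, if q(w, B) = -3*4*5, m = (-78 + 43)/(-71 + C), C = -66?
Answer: -34920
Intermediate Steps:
m = 35/137 (m = (-78 + 43)/(-71 - 66) = -35/(-137) = -35*(-1/137) = 35/137 ≈ 0.25547)
q(w, B) = -60 (q(w, B) = -12*5 = -60)
(q(-93, m) - 28902) - 5958 = (-60 - 28902) - 5958 = -28962 - 5958 = -34920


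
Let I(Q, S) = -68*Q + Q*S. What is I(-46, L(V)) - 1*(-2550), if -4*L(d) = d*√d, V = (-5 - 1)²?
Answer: 8162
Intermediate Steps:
V = 36 (V = (-6)² = 36)
L(d) = -d^(3/2)/4 (L(d) = -d*√d/4 = -d^(3/2)/4)
I(-46, L(V)) - 1*(-2550) = -46*(-68 - 36^(3/2)/4) - 1*(-2550) = -46*(-68 - ¼*216) + 2550 = -46*(-68 - 54) + 2550 = -46*(-122) + 2550 = 5612 + 2550 = 8162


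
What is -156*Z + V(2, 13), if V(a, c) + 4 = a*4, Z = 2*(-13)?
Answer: 4060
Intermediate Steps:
Z = -26
V(a, c) = -4 + 4*a (V(a, c) = -4 + a*4 = -4 + 4*a)
-156*Z + V(2, 13) = -156*(-26) + (-4 + 4*2) = 4056 + (-4 + 8) = 4056 + 4 = 4060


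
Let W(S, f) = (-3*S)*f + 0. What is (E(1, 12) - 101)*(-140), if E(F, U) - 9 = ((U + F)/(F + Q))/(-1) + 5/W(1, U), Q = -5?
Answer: 112000/9 ≈ 12444.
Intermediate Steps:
W(S, f) = -3*S*f (W(S, f) = -3*S*f + 0 = -3*S*f)
E(F, U) = 9 - 5/(3*U) - (F + U)/(-5 + F) (E(F, U) = 9 + (((U + F)/(F - 5))/(-1) + 5/((-3*1*U))) = 9 + (((F + U)/(-5 + F))*(-1) + 5/((-3*U))) = 9 + (((F + U)/(-5 + F))*(-1) + 5*(-1/(3*U))) = 9 + (-(F + U)/(-5 + F) - 5/(3*U)) = 9 + (-5/(3*U) - (F + U)/(-5 + F)) = 9 - 5/(3*U) - (F + U)/(-5 + F))
(E(1, 12) - 101)*(-140) = ((⅓)*(25 - 135*12 - 5*1 - 3*12² + 24*1*12)/(12*(-5 + 1)) - 101)*(-140) = ((⅓)*(1/12)*(25 - 1620 - 5 - 3*144 + 288)/(-4) - 101)*(-140) = ((⅓)*(1/12)*(-¼)*(25 - 1620 - 5 - 432 + 288) - 101)*(-140) = ((⅓)*(1/12)*(-¼)*(-1744) - 101)*(-140) = (109/9 - 101)*(-140) = -800/9*(-140) = 112000/9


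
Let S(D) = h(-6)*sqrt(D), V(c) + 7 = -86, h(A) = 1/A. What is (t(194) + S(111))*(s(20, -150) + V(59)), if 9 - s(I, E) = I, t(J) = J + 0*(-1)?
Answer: -20176 + 52*sqrt(111)/3 ≈ -19993.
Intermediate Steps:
h(A) = 1/A
t(J) = J (t(J) = J + 0 = J)
V(c) = -93 (V(c) = -7 - 86 = -93)
s(I, E) = 9 - I
S(D) = -sqrt(D)/6 (S(D) = sqrt(D)/(-6) = -sqrt(D)/6)
(t(194) + S(111))*(s(20, -150) + V(59)) = (194 - sqrt(111)/6)*((9 - 1*20) - 93) = (194 - sqrt(111)/6)*((9 - 20) - 93) = (194 - sqrt(111)/6)*(-11 - 93) = (194 - sqrt(111)/6)*(-104) = -20176 + 52*sqrt(111)/3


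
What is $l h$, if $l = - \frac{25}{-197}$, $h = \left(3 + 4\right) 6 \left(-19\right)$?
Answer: $- \frac{19950}{197} \approx -101.27$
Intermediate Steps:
$h = -798$ ($h = 7 \cdot 6 \left(-19\right) = 42 \left(-19\right) = -798$)
$l = \frac{25}{197}$ ($l = \left(-25\right) \left(- \frac{1}{197}\right) = \frac{25}{197} \approx 0.1269$)
$l h = \frac{25}{197} \left(-798\right) = - \frac{19950}{197}$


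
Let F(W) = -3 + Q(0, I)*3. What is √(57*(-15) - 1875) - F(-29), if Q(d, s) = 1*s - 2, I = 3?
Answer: I*√2730 ≈ 52.249*I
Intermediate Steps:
Q(d, s) = -2 + s (Q(d, s) = s - 2 = -2 + s)
F(W) = 0 (F(W) = -3 + (-2 + 3)*3 = -3 + 1*3 = -3 + 3 = 0)
√(57*(-15) - 1875) - F(-29) = √(57*(-15) - 1875) - 1*0 = √(-855 - 1875) + 0 = √(-2730) + 0 = I*√2730 + 0 = I*√2730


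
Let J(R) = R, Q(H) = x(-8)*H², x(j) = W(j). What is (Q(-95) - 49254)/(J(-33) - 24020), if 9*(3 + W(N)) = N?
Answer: 759161/216477 ≈ 3.5069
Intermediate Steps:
W(N) = -3 + N/9
x(j) = -3 + j/9
Q(H) = -35*H²/9 (Q(H) = (-3 + (⅑)*(-8))*H² = (-3 - 8/9)*H² = -35*H²/9)
(Q(-95) - 49254)/(J(-33) - 24020) = (-35/9*(-95)² - 49254)/(-33 - 24020) = (-35/9*9025 - 49254)/(-24053) = (-315875/9 - 49254)*(-1/24053) = -759161/9*(-1/24053) = 759161/216477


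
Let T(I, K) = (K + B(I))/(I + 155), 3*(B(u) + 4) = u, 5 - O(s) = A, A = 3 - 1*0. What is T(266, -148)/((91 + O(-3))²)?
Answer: -190/10923687 ≈ -1.7393e-5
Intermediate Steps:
A = 3 (A = 3 + 0 = 3)
O(s) = 2 (O(s) = 5 - 1*3 = 5 - 3 = 2)
B(u) = -4 + u/3
T(I, K) = (-4 + K + I/3)/(155 + I) (T(I, K) = (K + (-4 + I/3))/(I + 155) = (-4 + K + I/3)/(155 + I))
T(266, -148)/((91 + O(-3))²) = ((-4 - 148 + (⅓)*266)/(155 + 266))/((91 + 2)²) = ((-4 - 148 + 266/3)/421)/(93²) = ((1/421)*(-190/3))/8649 = -190/1263*1/8649 = -190/10923687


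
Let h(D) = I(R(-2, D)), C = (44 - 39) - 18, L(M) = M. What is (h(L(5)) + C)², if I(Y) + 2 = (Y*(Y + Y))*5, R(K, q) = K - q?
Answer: 225625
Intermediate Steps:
I(Y) = -2 + 10*Y² (I(Y) = -2 + (Y*(Y + Y))*5 = -2 + (Y*(2*Y))*5 = -2 + (2*Y²)*5 = -2 + 10*Y²)
C = -13 (C = 5 - 18 = -13)
h(D) = -2 + 10*(-2 - D)²
(h(L(5)) + C)² = ((-2 + 10*(2 + 5)²) - 13)² = ((-2 + 10*7²) - 13)² = ((-2 + 10*49) - 13)² = ((-2 + 490) - 13)² = (488 - 13)² = 475² = 225625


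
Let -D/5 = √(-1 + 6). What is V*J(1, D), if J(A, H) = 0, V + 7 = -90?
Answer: 0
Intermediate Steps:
D = -5*√5 (D = -5*√(-1 + 6) = -5*√5 ≈ -11.180)
V = -97 (V = -7 - 90 = -97)
V*J(1, D) = -97*0 = 0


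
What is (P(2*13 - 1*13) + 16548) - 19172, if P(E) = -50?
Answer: -2674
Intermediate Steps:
(P(2*13 - 1*13) + 16548) - 19172 = (-50 + 16548) - 19172 = 16498 - 19172 = -2674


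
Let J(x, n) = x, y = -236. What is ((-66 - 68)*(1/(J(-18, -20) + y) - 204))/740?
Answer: 3471739/93980 ≈ 36.941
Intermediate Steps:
((-66 - 68)*(1/(J(-18, -20) + y) - 204))/740 = ((-66 - 68)*(1/(-18 - 236) - 204))/740 = -134*(1/(-254) - 204)*(1/740) = -134*(-1/254 - 204)*(1/740) = -134*(-51817/254)*(1/740) = (3471739/127)*(1/740) = 3471739/93980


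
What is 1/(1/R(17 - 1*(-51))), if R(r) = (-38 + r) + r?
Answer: 98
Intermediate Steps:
R(r) = -38 + 2*r
1/(1/R(17 - 1*(-51))) = 1/(1/(-38 + 2*(17 - 1*(-51)))) = 1/(1/(-38 + 2*(17 + 51))) = 1/(1/(-38 + 2*68)) = 1/(1/(-38 + 136)) = 1/(1/98) = 98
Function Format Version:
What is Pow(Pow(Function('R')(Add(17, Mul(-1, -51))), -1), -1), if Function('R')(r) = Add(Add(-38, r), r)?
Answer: 98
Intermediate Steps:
Function('R')(r) = Add(-38, Mul(2, r))
Pow(Pow(Function('R')(Add(17, Mul(-1, -51))), -1), -1) = Pow(Pow(Add(-38, Mul(2, Add(17, Mul(-1, -51)))), -1), -1) = Pow(Pow(Add(-38, Mul(2, Add(17, 51))), -1), -1) = Pow(Pow(Add(-38, Mul(2, 68)), -1), -1) = Pow(Pow(Add(-38, 136), -1), -1) = Pow(Pow(98, -1), -1) = Pow(Rational(1, 98), -1) = 98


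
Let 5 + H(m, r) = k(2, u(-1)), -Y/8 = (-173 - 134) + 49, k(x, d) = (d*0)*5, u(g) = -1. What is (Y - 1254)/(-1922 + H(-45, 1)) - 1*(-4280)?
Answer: 8246750/1927 ≈ 4279.6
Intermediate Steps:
k(x, d) = 0 (k(x, d) = 0*5 = 0)
Y = 2064 (Y = -8*((-173 - 134) + 49) = -8*(-307 + 49) = -8*(-258) = 2064)
H(m, r) = -5 (H(m, r) = -5 + 0 = -5)
(Y - 1254)/(-1922 + H(-45, 1)) - 1*(-4280) = (2064 - 1254)/(-1922 - 5) - 1*(-4280) = 810/(-1927) + 4280 = 810*(-1/1927) + 4280 = -810/1927 + 4280 = 8246750/1927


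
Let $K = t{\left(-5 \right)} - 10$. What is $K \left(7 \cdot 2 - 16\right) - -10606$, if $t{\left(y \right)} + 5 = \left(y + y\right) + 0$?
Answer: $10656$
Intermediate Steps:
$t{\left(y \right)} = -5 + 2 y$ ($t{\left(y \right)} = -5 + \left(\left(y + y\right) + 0\right) = -5 + \left(2 y + 0\right) = -5 + 2 y$)
$K = -25$ ($K = \left(-5 + 2 \left(-5\right)\right) - 10 = \left(-5 - 10\right) - 10 = -15 - 10 = -25$)
$K \left(7 \cdot 2 - 16\right) - -10606 = - 25 \left(7 \cdot 2 - 16\right) - -10606 = - 25 \left(14 - 16\right) + 10606 = \left(-25\right) \left(-2\right) + 10606 = 50 + 10606 = 10656$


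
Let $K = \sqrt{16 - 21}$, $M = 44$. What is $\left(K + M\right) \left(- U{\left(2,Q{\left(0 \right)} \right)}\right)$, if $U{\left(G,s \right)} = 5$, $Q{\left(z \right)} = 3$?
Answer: $-220 - 5 i \sqrt{5} \approx -220.0 - 11.18 i$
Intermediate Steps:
$K = i \sqrt{5}$ ($K = \sqrt{-5} = i \sqrt{5} \approx 2.2361 i$)
$\left(K + M\right) \left(- U{\left(2,Q{\left(0 \right)} \right)}\right) = \left(i \sqrt{5} + 44\right) \left(\left(-1\right) 5\right) = \left(44 + i \sqrt{5}\right) \left(-5\right) = -220 - 5 i \sqrt{5}$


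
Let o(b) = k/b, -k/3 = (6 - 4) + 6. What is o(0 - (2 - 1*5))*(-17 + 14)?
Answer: 24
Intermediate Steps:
k = -24 (k = -3*((6 - 4) + 6) = -3*(2 + 6) = -3*8 = -24)
o(b) = -24/b
o(0 - (2 - 1*5))*(-17 + 14) = (-24/(0 - (2 - 1*5)))*(-17 + 14) = -24/(0 - (2 - 5))*(-3) = -24/(0 - 1*(-3))*(-3) = -24/(0 + 3)*(-3) = -24/3*(-3) = -24*⅓*(-3) = -8*(-3) = 24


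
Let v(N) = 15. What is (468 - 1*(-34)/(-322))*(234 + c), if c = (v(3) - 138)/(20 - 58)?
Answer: 679108965/6118 ≈ 1.1100e+5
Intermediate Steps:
c = 123/38 (c = (15 - 138)/(20 - 58) = -123/(-38) = -123*(-1/38) = 123/38 ≈ 3.2368)
(468 - 1*(-34)/(-322))*(234 + c) = (468 - 1*(-34)/(-322))*(234 + 123/38) = (468 + 34*(-1/322))*(9015/38) = (468 - 17/161)*(9015/38) = (75331/161)*(9015/38) = 679108965/6118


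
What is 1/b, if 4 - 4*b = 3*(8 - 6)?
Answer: -2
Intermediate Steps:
b = -½ (b = 1 - 3*(8 - 6)/4 = 1 - 3*2/4 = 1 - ¼*6 = 1 - 3/2 = -½ ≈ -0.50000)
1/b = 1/(-½) = -2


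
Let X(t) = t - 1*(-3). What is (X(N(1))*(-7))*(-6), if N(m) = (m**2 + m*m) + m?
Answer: 252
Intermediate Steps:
N(m) = m + 2*m**2 (N(m) = (m**2 + m**2) + m = 2*m**2 + m = m + 2*m**2)
X(t) = 3 + t (X(t) = t + 3 = 3 + t)
(X(N(1))*(-7))*(-6) = ((3 + 1*(1 + 2*1))*(-7))*(-6) = ((3 + 1*(1 + 2))*(-7))*(-6) = ((3 + 1*3)*(-7))*(-6) = ((3 + 3)*(-7))*(-6) = (6*(-7))*(-6) = -42*(-6) = 252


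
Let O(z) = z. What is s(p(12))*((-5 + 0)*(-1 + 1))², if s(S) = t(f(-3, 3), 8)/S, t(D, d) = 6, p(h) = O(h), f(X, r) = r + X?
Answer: 0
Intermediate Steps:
f(X, r) = X + r
p(h) = h
s(S) = 6/S
s(p(12))*((-5 + 0)*(-1 + 1))² = (6/12)*((-5 + 0)*(-1 + 1))² = (6*(1/12))*(-5*0)² = (½)*0² = (½)*0 = 0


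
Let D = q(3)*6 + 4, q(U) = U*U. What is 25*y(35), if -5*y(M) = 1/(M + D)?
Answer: -5/93 ≈ -0.053763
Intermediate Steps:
q(U) = U²
D = 58 (D = 3²*6 + 4 = 9*6 + 4 = 54 + 4 = 58)
y(M) = -1/(5*(58 + M)) (y(M) = -1/(5*(M + 58)) = -1/(5*(58 + M)))
25*y(35) = 25*(-1/(290 + 5*35)) = 25*(-1/(290 + 175)) = 25*(-1/465) = -5/93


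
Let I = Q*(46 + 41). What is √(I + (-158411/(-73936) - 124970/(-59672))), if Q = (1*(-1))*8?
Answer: I*√13149540399847574685/137872156 ≈ 26.301*I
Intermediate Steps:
Q = -8 (Q = -1*8 = -8)
I = -696 (I = -8*(46 + 41) = -8*87 = -696)
√(I + (-158411/(-73936) - 124970/(-59672))) = √(-696 + (-158411/(-73936) - 124970/(-59672))) = √(-696 + (-158411*(-1/73936) - 124970*(-1/59672))) = √(-696 + (158411/73936 + 62485/29836)) = √(-696 + 2336560389/551488624) = √(-381499521915/551488624) = I*√13149540399847574685/137872156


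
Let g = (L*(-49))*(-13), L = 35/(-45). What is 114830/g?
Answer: -1033470/4459 ≈ -231.77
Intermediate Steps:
L = -7/9 (L = 35*(-1/45) = -7/9 ≈ -0.77778)
g = -4459/9 (g = -7/9*(-49)*(-13) = (343/9)*(-13) = -4459/9 ≈ -495.44)
114830/g = 114830/(-4459/9) = 114830*(-9/4459) = -1033470/4459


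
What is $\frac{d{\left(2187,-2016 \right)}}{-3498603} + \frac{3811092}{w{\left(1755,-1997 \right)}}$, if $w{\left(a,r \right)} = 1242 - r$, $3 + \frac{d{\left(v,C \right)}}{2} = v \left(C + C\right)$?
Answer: $\frac{4463540274754}{3777325039} \approx 1181.7$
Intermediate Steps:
$d{\left(v,C \right)} = -6 + 4 C v$ ($d{\left(v,C \right)} = -6 + 2 v \left(C + C\right) = -6 + 2 v 2 C = -6 + 2 \cdot 2 C v = -6 + 4 C v$)
$\frac{d{\left(2187,-2016 \right)}}{-3498603} + \frac{3811092}{w{\left(1755,-1997 \right)}} = \frac{-6 + 4 \left(-2016\right) 2187}{-3498603} + \frac{3811092}{1242 - -1997} = \left(-6 - 17635968\right) \left(- \frac{1}{3498603}\right) + \frac{3811092}{1242 + 1997} = \left(-17635974\right) \left(- \frac{1}{3498603}\right) + \frac{3811092}{3239} = \frac{5878658}{1166201} + 3811092 \cdot \frac{1}{3239} = \frac{5878658}{1166201} + \frac{3811092}{3239} = \frac{4463540274754}{3777325039}$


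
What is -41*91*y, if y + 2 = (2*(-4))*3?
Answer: 97006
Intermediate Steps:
y = -26 (y = -2 + (2*(-4))*3 = -2 - 8*3 = -2 - 24 = -26)
-41*91*y = -41*91*(-26) = -3731*(-26) = -1*(-97006) = 97006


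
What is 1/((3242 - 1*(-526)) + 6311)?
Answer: 1/10079 ≈ 9.9216e-5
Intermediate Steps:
1/((3242 - 1*(-526)) + 6311) = 1/((3242 + 526) + 6311) = 1/(3768 + 6311) = 1/10079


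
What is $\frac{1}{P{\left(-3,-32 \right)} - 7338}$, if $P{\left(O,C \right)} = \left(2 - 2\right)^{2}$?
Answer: $- \frac{1}{7338} \approx -0.00013628$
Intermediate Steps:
$P{\left(O,C \right)} = 0$ ($P{\left(O,C \right)} = 0^{2} = 0$)
$\frac{1}{P{\left(-3,-32 \right)} - 7338} = \frac{1}{0 - 7338} = \frac{1}{-7338} = - \frac{1}{7338}$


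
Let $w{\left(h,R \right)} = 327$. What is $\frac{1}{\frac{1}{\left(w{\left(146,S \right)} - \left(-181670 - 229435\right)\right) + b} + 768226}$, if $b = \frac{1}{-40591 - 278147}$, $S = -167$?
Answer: $\frac{131139012815}{100744399259134928} \approx 1.3017 \cdot 10^{-6}$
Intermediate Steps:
$b = - \frac{1}{318738}$ ($b = \frac{1}{-40591 - 278147} = \frac{1}{-318738} = - \frac{1}{318738} \approx -3.1374 \cdot 10^{-6}$)
$\frac{1}{\frac{1}{\left(w{\left(146,S \right)} - \left(-181670 - 229435\right)\right) + b} + 768226} = \frac{1}{\frac{1}{\left(327 - \left(-181670 - 229435\right)\right) - \frac{1}{318738}} + 768226} = \frac{1}{\frac{1}{\left(327 - -411105\right) - \frac{1}{318738}} + 768226} = \frac{1}{\frac{1}{\left(327 + 411105\right) - \frac{1}{318738}} + 768226} = \frac{1}{\frac{1}{411432 - \frac{1}{318738}} + 768226} = \frac{1}{\frac{1}{\frac{131139012815}{318738}} + 768226} = \frac{1}{\frac{318738}{131139012815} + 768226} = \frac{1}{\frac{100744399259134928}{131139012815}} = \frac{131139012815}{100744399259134928}$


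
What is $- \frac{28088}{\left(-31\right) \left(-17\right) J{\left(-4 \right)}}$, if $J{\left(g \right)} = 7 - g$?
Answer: $- \frac{28088}{5797} \approx -4.8453$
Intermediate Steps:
$- \frac{28088}{\left(-31\right) \left(-17\right) J{\left(-4 \right)}} = - \frac{28088}{\left(-31\right) \left(-17\right) \left(7 - -4\right)} = - \frac{28088}{527 \left(7 + 4\right)} = - \frac{28088}{527 \cdot 11} = - \frac{28088}{5797}$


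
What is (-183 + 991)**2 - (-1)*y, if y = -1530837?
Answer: -877973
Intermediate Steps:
(-183 + 991)**2 - (-1)*y = (-183 + 991)**2 - (-1)*(-1530837) = 808**2 - 1*1530837 = 652864 - 1530837 = -877973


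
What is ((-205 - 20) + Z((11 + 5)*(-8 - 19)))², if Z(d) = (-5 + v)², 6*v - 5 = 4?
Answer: 724201/16 ≈ 45263.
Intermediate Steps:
v = 3/2 (v = ⅚ + (⅙)*4 = ⅚ + ⅔ = 3/2 ≈ 1.5000)
Z(d) = 49/4 (Z(d) = (-5 + 3/2)² = (-7/2)² = 49/4)
((-205 - 20) + Z((11 + 5)*(-8 - 19)))² = ((-205 - 20) + 49/4)² = (-225 + 49/4)² = (-851/4)² = 724201/16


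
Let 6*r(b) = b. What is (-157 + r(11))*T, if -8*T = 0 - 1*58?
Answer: -26999/24 ≈ -1125.0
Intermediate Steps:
r(b) = b/6
T = 29/4 (T = -(0 - 1*58)/8 = -(0 - 58)/8 = -1/8*(-58) = 29/4 ≈ 7.2500)
(-157 + r(11))*T = (-157 + (1/6)*11)*(29/4) = (-157 + 11/6)*(29/4) = -931/6*29/4 = -26999/24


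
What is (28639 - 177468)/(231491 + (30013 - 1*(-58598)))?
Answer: -148829/320102 ≈ -0.46494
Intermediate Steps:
(28639 - 177468)/(231491 + (30013 - 1*(-58598))) = -148829/(231491 + (30013 + 58598)) = -148829/(231491 + 88611) = -148829/320102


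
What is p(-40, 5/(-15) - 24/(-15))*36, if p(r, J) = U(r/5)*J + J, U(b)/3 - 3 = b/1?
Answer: -3192/5 ≈ -638.40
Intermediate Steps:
U(b) = 9 + 3*b (U(b) = 9 + 3*(b/1) = 9 + 3*(b*1) = 9 + 3*b)
p(r, J) = J + J*(9 + 3*r/5) (p(r, J) = (9 + 3*(r/5))*J + J = (9 + 3*r/5)*J + J = J*(9 + 3*r/5) + J = J + J*(9 + 3*r/5))
p(-40, 5/(-15) - 24/(-15))*36 = ((5/(-15) - 24/(-15))*(50 + 3*(-40))/5)*36 = ((5*(-1/15) - 24*(-1/15))*(50 - 120)/5)*36 = ((⅕)*(-⅓ + 8/5)*(-70))*36 = ((⅕)*(19/15)*(-70))*36 = -266/15*36 = -3192/5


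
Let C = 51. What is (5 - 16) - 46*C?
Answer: -2357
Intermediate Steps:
(5 - 16) - 46*C = (5 - 16) - 46*51 = -11 - 2346 = -2357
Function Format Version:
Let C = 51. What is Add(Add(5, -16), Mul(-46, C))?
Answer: -2357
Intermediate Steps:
Add(Add(5, -16), Mul(-46, C)) = Add(Add(5, -16), Mul(-46, 51)) = Add(-11, -2346) = -2357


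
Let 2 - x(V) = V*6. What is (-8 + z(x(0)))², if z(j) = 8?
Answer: 0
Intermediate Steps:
x(V) = 2 - 6*V (x(V) = 2 - V*6 = 2 - 6*V)
(-8 + z(x(0)))² = (-8 + 8)² = 0² = 0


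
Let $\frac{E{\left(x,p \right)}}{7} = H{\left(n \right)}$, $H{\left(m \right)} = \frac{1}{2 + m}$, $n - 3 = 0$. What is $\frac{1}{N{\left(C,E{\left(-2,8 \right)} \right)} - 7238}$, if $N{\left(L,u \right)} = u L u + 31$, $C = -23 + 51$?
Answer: $- \frac{25}{178803} \approx -0.00013982$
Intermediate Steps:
$n = 3$ ($n = 3 + 0 = 3$)
$E{\left(x,p \right)} = \frac{7}{5}$ ($E{\left(x,p \right)} = \frac{7}{2 + 3} = \frac{7}{5}$)
$C = 28$
$N{\left(L,u \right)} = 31 + L u^{2}$ ($N{\left(L,u \right)} = L u u + 31 = L u^{2} + 31 = 31 + L u^{2}$)
$\frac{1}{N{\left(C,E{\left(-2,8 \right)} \right)} - 7238} = \frac{1}{\left(31 + 28 \left(\frac{7}{5}\right)^{2}\right) - 7238} = \frac{1}{\left(31 + 28 \cdot \frac{49}{25}\right) - 7238} = \frac{1}{\left(31 + \frac{1372}{25}\right) - 7238} = \frac{1}{\frac{2147}{25} - 7238} = \frac{1}{- \frac{178803}{25}} = - \frac{25}{178803}$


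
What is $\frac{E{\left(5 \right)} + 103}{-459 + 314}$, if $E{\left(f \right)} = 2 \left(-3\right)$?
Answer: $- \frac{97}{145} \approx -0.66897$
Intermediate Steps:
$E{\left(f \right)} = -6$
$\frac{E{\left(5 \right)} + 103}{-459 + 314} = \frac{-6 + 103}{-459 + 314} = \frac{97}{-145} = 97 \left(- \frac{1}{145}\right) = - \frac{97}{145}$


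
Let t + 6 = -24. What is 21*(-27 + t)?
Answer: -1197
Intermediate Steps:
t = -30 (t = -6 - 24 = -30)
21*(-27 + t) = 21*(-27 - 30) = 21*(-57) = -1197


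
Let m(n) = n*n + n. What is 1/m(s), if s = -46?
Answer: 1/2070 ≈ 0.00048309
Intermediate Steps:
m(n) = n + n² (m(n) = n² + n = n + n²)
1/m(s) = 1/(-46*(1 - 46)) = 1/(-46*(-45)) = 1/2070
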